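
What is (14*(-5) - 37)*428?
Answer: -45796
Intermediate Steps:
(14*(-5) - 37)*428 = (-70 - 37)*428 = -107*428 = -45796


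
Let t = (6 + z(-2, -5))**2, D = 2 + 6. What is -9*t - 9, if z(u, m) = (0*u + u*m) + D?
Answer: -5193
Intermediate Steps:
D = 8
z(u, m) = 8 + m*u (z(u, m) = (0*u + u*m) + 8 = (0 + m*u) + 8 = m*u + 8 = 8 + m*u)
t = 576 (t = (6 + (8 - 5*(-2)))**2 = (6 + (8 + 10))**2 = (6 + 18)**2 = 24**2 = 576)
-9*t - 9 = -9*576 - 9 = -5184 - 9 = -5193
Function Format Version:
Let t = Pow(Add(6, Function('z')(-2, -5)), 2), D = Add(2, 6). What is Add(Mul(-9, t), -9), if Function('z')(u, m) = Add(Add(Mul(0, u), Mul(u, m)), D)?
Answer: -5193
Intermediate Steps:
D = 8
Function('z')(u, m) = Add(8, Mul(m, u)) (Function('z')(u, m) = Add(Add(Mul(0, u), Mul(u, m)), 8) = Add(Add(0, Mul(m, u)), 8) = Add(Mul(m, u), 8) = Add(8, Mul(m, u)))
t = 576 (t = Pow(Add(6, Add(8, Mul(-5, -2))), 2) = Pow(Add(6, Add(8, 10)), 2) = Pow(Add(6, 18), 2) = Pow(24, 2) = 576)
Add(Mul(-9, t), -9) = Add(Mul(-9, 576), -9) = Add(-5184, -9) = -5193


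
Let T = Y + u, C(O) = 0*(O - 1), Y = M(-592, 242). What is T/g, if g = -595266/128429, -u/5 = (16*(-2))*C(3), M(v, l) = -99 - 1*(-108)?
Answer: -55041/28346 ≈ -1.9418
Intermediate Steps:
M(v, l) = 9 (M(v, l) = -99 + 108 = 9)
Y = 9
C(O) = 0 (C(O) = 0*(-1 + O) = 0)
u = 0 (u = -5*16*(-2)*0 = -(-160)*0 = -5*0 = 0)
T = 9 (T = 9 + 0 = 9)
g = -85038/18347 (g = -595266*1/128429 = -85038/18347 ≈ -4.6350)
T/g = 9/(-85038/18347) = 9*(-18347/85038) = -55041/28346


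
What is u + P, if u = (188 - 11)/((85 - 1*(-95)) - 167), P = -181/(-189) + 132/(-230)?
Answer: 3955528/282555 ≈ 13.999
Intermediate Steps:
P = 8341/21735 (P = -181*(-1/189) + 132*(-1/230) = 181/189 - 66/115 = 8341/21735 ≈ 0.38376)
u = 177/13 (u = 177/((85 + 95) - 167) = 177/(180 - 167) = 177/13 ≈ 13.615)
u + P = 177/13 + 8341/21735 = 3955528/282555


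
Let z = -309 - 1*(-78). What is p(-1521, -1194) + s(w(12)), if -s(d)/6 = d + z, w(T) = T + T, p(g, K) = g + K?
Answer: -1473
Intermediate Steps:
z = -231 (z = -309 + 78 = -231)
p(g, K) = K + g
w(T) = 2*T
s(d) = 1386 - 6*d (s(d) = -6*(d - 231) = -6*(-231 + d) = 1386 - 6*d)
p(-1521, -1194) + s(w(12)) = (-1194 - 1521) + (1386 - 12*12) = -2715 + (1386 - 6*24) = -2715 + (1386 - 144) = -2715 + 1242 = -1473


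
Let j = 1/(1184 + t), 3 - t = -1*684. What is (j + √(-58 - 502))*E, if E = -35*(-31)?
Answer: 1085/1871 + 4340*I*√35 ≈ 0.5799 + 25676.0*I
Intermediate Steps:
t = 687 (t = 3 - (-1)*684 = 3 - 1*(-684) = 3 + 684 = 687)
E = 1085
j = 1/1871 (j = 1/(1184 + 687) = 1/1871 ≈ 0.00053447)
(j + √(-58 - 502))*E = (1/1871 + √(-58 - 502))*1085 = (1/1871 + √(-560))*1085 = (1/1871 + 4*I*√35)*1085 = 1085/1871 + 4340*I*√35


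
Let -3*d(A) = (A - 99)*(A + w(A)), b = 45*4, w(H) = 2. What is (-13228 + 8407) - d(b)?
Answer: 93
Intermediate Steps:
b = 180
d(A) = -(-99 + A)*(2 + A)/3 (d(A) = -(A - 99)*(A + 2)/3 = -(-99 + A)*(2 + A)/3)
(-13228 + 8407) - d(b) = (-13228 + 8407) - (66 - 1/3*180**2 + (97/3)*180) = -4821 - (66 - 1/3*32400 + 5820) = -4821 - (66 - 10800 + 5820) = -4821 - 1*(-4914) = -4821 + 4914 = 93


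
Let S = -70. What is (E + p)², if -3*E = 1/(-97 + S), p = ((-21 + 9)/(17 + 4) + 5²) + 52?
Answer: 71846513764/12299049 ≈ 5841.6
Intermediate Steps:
p = 535/7 (p = (-12/21 + 25) + 52 = (-12*1/21 + 25) + 52 = (-4/7 + 25) + 52 = 171/7 + 52 = 535/7 ≈ 76.429)
E = 1/501 (E = -1/(3*(-97 - 70)) = -⅓/(-167) = -⅓*(-1/167) = 1/501 ≈ 0.0019960)
(E + p)² = (1/501 + 535/7)² = (268042/3507)² = 71846513764/12299049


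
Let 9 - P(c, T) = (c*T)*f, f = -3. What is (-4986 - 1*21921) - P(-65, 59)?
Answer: -15411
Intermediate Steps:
P(c, T) = 9 + 3*T*c (P(c, T) = 9 - c*T*(-3) = 9 - T*c*(-3) = 9 - (-3)*T*c = 9 + 3*T*c)
(-4986 - 1*21921) - P(-65, 59) = (-4986 - 1*21921) - (9 + 3*59*(-65)) = (-4986 - 21921) - (9 - 11505) = -26907 - 1*(-11496) = -26907 + 11496 = -15411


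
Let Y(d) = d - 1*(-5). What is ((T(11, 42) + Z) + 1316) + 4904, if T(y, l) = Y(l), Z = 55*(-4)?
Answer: 6047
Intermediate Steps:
Z = -220
Y(d) = 5 + d (Y(d) = d + 5 = 5 + d)
T(y, l) = 5 + l
((T(11, 42) + Z) + 1316) + 4904 = (((5 + 42) - 220) + 1316) + 4904 = ((47 - 220) + 1316) + 4904 = (-173 + 1316) + 4904 = 1143 + 4904 = 6047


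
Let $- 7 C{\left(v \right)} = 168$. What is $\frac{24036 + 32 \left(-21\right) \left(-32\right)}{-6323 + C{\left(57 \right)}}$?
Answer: $- \frac{4140}{577} \approx -7.175$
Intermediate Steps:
$C{\left(v \right)} = -24$ ($C{\left(v \right)} = \left(- \frac{1}{7}\right) 168 = -24$)
$\frac{24036 + 32 \left(-21\right) \left(-32\right)}{-6323 + C{\left(57 \right)}} = \frac{24036 + 32 \left(-21\right) \left(-32\right)}{-6323 - 24} = \frac{24036 - -21504}{-6347} = \left(24036 + 21504\right) \left(- \frac{1}{6347}\right) = 45540 \left(- \frac{1}{6347}\right) = - \frac{4140}{577}$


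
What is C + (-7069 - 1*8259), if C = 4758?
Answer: -10570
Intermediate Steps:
C + (-7069 - 1*8259) = 4758 + (-7069 - 1*8259) = 4758 + (-7069 - 8259) = 4758 - 15328 = -10570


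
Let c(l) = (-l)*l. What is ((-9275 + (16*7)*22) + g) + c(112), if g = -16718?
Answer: -36073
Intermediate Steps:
c(l) = -l²
((-9275 + (16*7)*22) + g) + c(112) = ((-9275 + (16*7)*22) - 16718) - 1*112² = ((-9275 + 112*22) - 16718) - 1*12544 = ((-9275 + 2464) - 16718) - 12544 = (-6811 - 16718) - 12544 = -23529 - 12544 = -36073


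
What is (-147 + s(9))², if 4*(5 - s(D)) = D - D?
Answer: 20164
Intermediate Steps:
s(D) = 5 (s(D) = 5 - (D - D)/4 = 5 - ¼*0 = 5 + 0 = 5)
(-147 + s(9))² = (-147 + 5)² = (-142)² = 20164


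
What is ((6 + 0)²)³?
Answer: 46656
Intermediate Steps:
((6 + 0)²)³ = (6²)³ = 36³ = 46656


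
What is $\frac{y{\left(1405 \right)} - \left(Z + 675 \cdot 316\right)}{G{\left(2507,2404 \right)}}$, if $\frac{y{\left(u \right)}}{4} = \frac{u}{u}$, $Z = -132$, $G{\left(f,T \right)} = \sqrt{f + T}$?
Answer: $- \frac{213164 \sqrt{4911}}{4911} \approx -3041.8$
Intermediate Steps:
$G{\left(f,T \right)} = \sqrt{T + f}$
$y{\left(u \right)} = 4$ ($y{\left(u \right)} = 4 \frac{u}{u} = 4 \cdot 1 = 4$)
$\frac{y{\left(1405 \right)} - \left(Z + 675 \cdot 316\right)}{G{\left(2507,2404 \right)}} = \frac{4 - \left(-132 + 675 \cdot 316\right)}{\sqrt{2404 + 2507}} = \frac{4 - \left(-132 + 213300\right)}{\sqrt{4911}} = \left(4 - 213168\right) \frac{\sqrt{4911}}{4911} = - 213164 \frac{\sqrt{4911}}{4911} = - \frac{213164 \sqrt{4911}}{4911}$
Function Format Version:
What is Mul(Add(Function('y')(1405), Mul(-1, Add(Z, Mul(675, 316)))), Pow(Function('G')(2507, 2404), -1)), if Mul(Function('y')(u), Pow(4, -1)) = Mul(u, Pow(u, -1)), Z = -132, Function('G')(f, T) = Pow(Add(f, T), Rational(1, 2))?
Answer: Mul(Rational(-213164, 4911), Pow(4911, Rational(1, 2))) ≈ -3041.8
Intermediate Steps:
Function('G')(f, T) = Pow(Add(T, f), Rational(1, 2))
Function('y')(u) = 4 (Function('y')(u) = Mul(4, Mul(u, Pow(u, -1))) = Mul(4, 1) = 4)
Mul(Add(Function('y')(1405), Mul(-1, Add(Z, Mul(675, 316)))), Pow(Function('G')(2507, 2404), -1)) = Mul(Add(4, Mul(-1, Add(-132, Mul(675, 316)))), Pow(Pow(Add(2404, 2507), Rational(1, 2)), -1)) = Mul(Add(4, Mul(-1, Add(-132, 213300))), Pow(Pow(4911, Rational(1, 2)), -1)) = Mul(Add(4, Mul(-1, 213168)), Mul(Rational(1, 4911), Pow(4911, Rational(1, 2)))) = Mul(Add(4, -213168), Mul(Rational(1, 4911), Pow(4911, Rational(1, 2)))) = Mul(-213164, Mul(Rational(1, 4911), Pow(4911, Rational(1, 2)))) = Mul(Rational(-213164, 4911), Pow(4911, Rational(1, 2)))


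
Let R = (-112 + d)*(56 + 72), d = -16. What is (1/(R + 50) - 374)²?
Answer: 37318866912889/266799556 ≈ 1.3988e+5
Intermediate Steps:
R = -16384 (R = (-112 - 16)*(56 + 72) = -128*128 = -16384)
(1/(R + 50) - 374)² = (1/(-16384 + 50) - 374)² = (1/(-16334) - 374)² = (-1/16334 - 374)² = (-6108917/16334)² = 37318866912889/266799556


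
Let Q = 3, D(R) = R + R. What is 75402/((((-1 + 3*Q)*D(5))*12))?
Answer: 12567/160 ≈ 78.544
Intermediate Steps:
D(R) = 2*R
75402/((((-1 + 3*Q)*D(5))*12)) = 75402/((((-1 + 3*3)*(2*5))*12)) = 75402/((((-1 + 9)*10)*12)) = 75402/(((8*10)*12)) = 75402/((80*12)) = 75402/960 = 75402*(1/960) = 12567/160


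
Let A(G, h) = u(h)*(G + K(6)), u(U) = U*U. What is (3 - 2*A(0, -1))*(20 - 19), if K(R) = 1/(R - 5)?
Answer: 1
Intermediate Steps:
u(U) = U²
K(R) = 1/(-5 + R)
A(G, h) = h²*(1 + G) (A(G, h) = h²*(G + 1/(-5 + 6)) = h²*(G + 1/1) = h²*(G + 1) = h²*(1 + G))
(3 - 2*A(0, -1))*(20 - 19) = (3 - 2*(-1)²*(1 + 0))*(20 - 19) = (3 - 2)*1 = 1*1 = 1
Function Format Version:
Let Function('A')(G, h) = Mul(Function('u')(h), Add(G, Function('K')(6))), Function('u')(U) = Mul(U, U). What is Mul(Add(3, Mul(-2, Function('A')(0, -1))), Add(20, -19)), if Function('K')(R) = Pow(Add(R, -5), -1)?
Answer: 1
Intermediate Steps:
Function('u')(U) = Pow(U, 2)
Function('K')(R) = Pow(Add(-5, R), -1)
Function('A')(G, h) = Mul(Pow(h, 2), Add(1, G)) (Function('A')(G, h) = Mul(Pow(h, 2), Add(G, Pow(Add(-5, 6), -1))) = Mul(Pow(h, 2), Add(G, Pow(1, -1))) = Mul(Pow(h, 2), Add(G, 1)) = Mul(Pow(h, 2), Add(1, G)))
Mul(Add(3, Mul(-2, Function('A')(0, -1))), Add(20, -19)) = Mul(Add(3, Mul(-2, Mul(Pow(-1, 2), Add(1, 0)))), Add(20, -19)) = Mul(Add(3, Mul(-2, Mul(1, 1))), 1) = Mul(Add(3, Mul(-2, 1)), 1) = Mul(Add(3, -2), 1) = Mul(1, 1) = 1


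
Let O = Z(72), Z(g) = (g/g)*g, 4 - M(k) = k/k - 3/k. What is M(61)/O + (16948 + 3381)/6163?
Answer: 15071881/4511316 ≈ 3.3409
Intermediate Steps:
M(k) = 3 + 3/k (M(k) = 4 - (k/k - 3/k) = 4 - (1 - 3/k) = 4 + (-1 + 3/k) = 3 + 3/k)
Z(g) = g (Z(g) = 1*g = g)
O = 72
M(61)/O + (16948 + 3381)/6163 = (3 + 3/61)/72 + (16948 + 3381)/6163 = (3 + 3*(1/61))*(1/72) + 20329*(1/6163) = (3 + 3/61)*(1/72) + 20329/6163 = (186/61)*(1/72) + 20329/6163 = 31/732 + 20329/6163 = 15071881/4511316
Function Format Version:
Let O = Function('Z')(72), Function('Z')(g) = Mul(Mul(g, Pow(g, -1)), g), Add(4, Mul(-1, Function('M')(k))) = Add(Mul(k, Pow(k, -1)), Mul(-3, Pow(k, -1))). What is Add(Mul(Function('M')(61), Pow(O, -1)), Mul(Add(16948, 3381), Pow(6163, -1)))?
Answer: Rational(15071881, 4511316) ≈ 3.3409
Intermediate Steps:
Function('M')(k) = Add(3, Mul(3, Pow(k, -1))) (Function('M')(k) = Add(4, Mul(-1, Add(Mul(k, Pow(k, -1)), Mul(-3, Pow(k, -1))))) = Add(4, Mul(-1, Add(1, Mul(-3, Pow(k, -1))))) = Add(4, Add(-1, Mul(3, Pow(k, -1)))) = Add(3, Mul(3, Pow(k, -1))))
Function('Z')(g) = g (Function('Z')(g) = Mul(1, g) = g)
O = 72
Add(Mul(Function('M')(61), Pow(O, -1)), Mul(Add(16948, 3381), Pow(6163, -1))) = Add(Mul(Add(3, Mul(3, Pow(61, -1))), Pow(72, -1)), Mul(Add(16948, 3381), Pow(6163, -1))) = Add(Mul(Add(3, Mul(3, Rational(1, 61))), Rational(1, 72)), Mul(20329, Rational(1, 6163))) = Add(Mul(Add(3, Rational(3, 61)), Rational(1, 72)), Rational(20329, 6163)) = Add(Mul(Rational(186, 61), Rational(1, 72)), Rational(20329, 6163)) = Add(Rational(31, 732), Rational(20329, 6163)) = Rational(15071881, 4511316)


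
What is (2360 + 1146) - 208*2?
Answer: 3090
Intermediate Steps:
(2360 + 1146) - 208*2 = 3506 - 416 = 3090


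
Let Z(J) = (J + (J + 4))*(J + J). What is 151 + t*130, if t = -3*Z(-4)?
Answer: -12329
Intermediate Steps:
Z(J) = 2*J*(4 + 2*J) (Z(J) = (J + (4 + J))*(2*J) = (4 + 2*J)*(2*J) = 2*J*(4 + 2*J))
t = -96 (t = -12*(-4)*(2 - 4) = -12*(-4)*(-2) = -3*32 = -96)
151 + t*130 = 151 - 96*130 = 151 - 12480 = -12329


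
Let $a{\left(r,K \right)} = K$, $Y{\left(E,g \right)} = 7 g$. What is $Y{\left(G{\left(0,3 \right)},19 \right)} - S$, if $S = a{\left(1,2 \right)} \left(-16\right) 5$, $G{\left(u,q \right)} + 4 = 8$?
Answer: $293$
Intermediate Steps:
$G{\left(u,q \right)} = 4$ ($G{\left(u,q \right)} = -4 + 8 = 4$)
$S = -160$ ($S = 2 \left(-16\right) 5 = \left(-32\right) 5 = -160$)
$Y{\left(G{\left(0,3 \right)},19 \right)} - S = 7 \cdot 19 - -160 = 133 + 160 = 293$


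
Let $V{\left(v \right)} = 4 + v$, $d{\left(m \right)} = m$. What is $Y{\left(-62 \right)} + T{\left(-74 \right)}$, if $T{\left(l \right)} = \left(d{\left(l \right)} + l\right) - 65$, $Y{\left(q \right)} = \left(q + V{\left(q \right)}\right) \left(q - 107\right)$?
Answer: $20067$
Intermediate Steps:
$Y{\left(q \right)} = \left(-107 + q\right) \left(4 + 2 q\right)$ ($Y{\left(q \right)} = \left(q + \left(4 + q\right)\right) \left(q - 107\right) = \left(4 + 2 q\right) \left(-107 + q\right) = \left(-107 + q\right) \left(4 + 2 q\right)$)
$T{\left(l \right)} = -65 + 2 l$ ($T{\left(l \right)} = \left(l + l\right) - 65 = 2 l - 65 = -65 + 2 l$)
$Y{\left(-62 \right)} + T{\left(-74 \right)} = \left(-428 - -13020 + 2 \left(-62\right)^{2}\right) + \left(-65 + 2 \left(-74\right)\right) = \left(-428 + 13020 + 2 \cdot 3844\right) - 213 = \left(-428 + 13020 + 7688\right) - 213 = 20280 - 213 = 20067$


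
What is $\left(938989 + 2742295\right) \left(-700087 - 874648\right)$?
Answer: $-5797046759740$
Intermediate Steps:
$\left(938989 + 2742295\right) \left(-700087 - 874648\right) = 3681284 \left(-1574735\right) = -5797046759740$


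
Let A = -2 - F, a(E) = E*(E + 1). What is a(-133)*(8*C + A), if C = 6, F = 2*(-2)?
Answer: 877800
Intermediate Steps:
a(E) = E*(1 + E)
F = -4
A = 2 (A = -2 - 1*(-4) = -2 + 4 = 2)
a(-133)*(8*C + A) = (-133*(1 - 133))*(8*6 + 2) = (-133*(-132))*(48 + 2) = 17556*50 = 877800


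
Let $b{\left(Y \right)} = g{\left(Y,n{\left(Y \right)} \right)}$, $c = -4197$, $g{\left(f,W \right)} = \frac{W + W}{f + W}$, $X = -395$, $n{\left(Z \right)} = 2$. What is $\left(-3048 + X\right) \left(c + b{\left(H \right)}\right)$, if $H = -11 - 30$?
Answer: $\frac{563574341}{39} \approx 1.4451 \cdot 10^{7}$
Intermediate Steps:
$H = -41$
$g{\left(f,W \right)} = \frac{2 W}{W + f}$
$b{\left(Y \right)} = \frac{4}{2 + Y}$ ($b{\left(Y \right)} = 2 \cdot 2 \frac{1}{2 + Y} = \frac{4}{2 + Y}$)
$\left(-3048 + X\right) \left(c + b{\left(H \right)}\right) = \left(-3048 - 395\right) \left(-4197 + \frac{4}{2 - 41}\right) = - 3443 \left(-4197 + \frac{4}{-39}\right) = - 3443 \left(-4197 + 4 \left(- \frac{1}{39}\right)\right) = - 3443 \left(-4197 - \frac{4}{39}\right) = \left(-3443\right) \left(- \frac{163687}{39}\right) = \frac{563574341}{39}$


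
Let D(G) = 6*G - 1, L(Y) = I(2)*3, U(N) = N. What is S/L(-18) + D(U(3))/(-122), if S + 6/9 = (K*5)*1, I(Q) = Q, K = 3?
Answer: 1235/549 ≈ 2.2495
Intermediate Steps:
L(Y) = 6 (L(Y) = 2*3 = 6)
S = 43/3 (S = -⅔ + (3*5)*1 = -⅔ + 15*1 = -⅔ + 15 = 43/3 ≈ 14.333)
D(G) = -1 + 6*G
S/L(-18) + D(U(3))/(-122) = (43/3)/6 + (-1 + 6*3)/(-122) = (43/3)*(⅙) + (-1 + 18)*(-1/122) = 43/18 + 17*(-1/122) = 43/18 - 17/122 = 1235/549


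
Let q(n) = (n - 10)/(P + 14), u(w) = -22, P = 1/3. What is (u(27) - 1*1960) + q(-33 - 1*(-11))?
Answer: -85322/43 ≈ -1984.2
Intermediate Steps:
P = ⅓ ≈ 0.33333
q(n) = -30/43 + 3*n/43 (q(n) = (n - 10)/(⅓ + 14) = (-10 + n)/(43/3) = (-10 + n)*(3/43) = -30/43 + 3*n/43)
(u(27) - 1*1960) + q(-33 - 1*(-11)) = (-22 - 1*1960) + (-30/43 + 3*(-33 - 1*(-11))/43) = (-22 - 1960) + (-30/43 + 3*(-33 + 11)/43) = -1982 + (-30/43 + (3/43)*(-22)) = -1982 + (-30/43 - 66/43) = -1982 - 96/43 = -85322/43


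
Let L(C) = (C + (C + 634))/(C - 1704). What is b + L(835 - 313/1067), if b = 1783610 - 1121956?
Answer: 306852723401/463768 ≈ 6.6165e+5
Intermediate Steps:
b = 661654
L(C) = (634 + 2*C)/(-1704 + C) (L(C) = (C + (634 + C))/(-1704 + C) = (634 + 2*C)/(-1704 + C))
b + L(835 - 313/1067) = 661654 + 2*(317 + (835 - 313/1067))/(-1704 + (835 - 313/1067)) = 661654 + 2*(317 + 890632/1067)/(-1704 + 890632/1067) = 661654 + 2*(1228871/1067)/(-927536/1067) = 661654 + 2*(-1067/927536)*(1228871/1067) = 661654 - 1228871/463768 = 306852723401/463768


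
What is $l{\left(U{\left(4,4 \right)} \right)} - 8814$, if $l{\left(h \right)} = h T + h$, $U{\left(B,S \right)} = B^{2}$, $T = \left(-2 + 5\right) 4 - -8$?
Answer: $-8478$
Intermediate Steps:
$T = 20$ ($T = 3 \cdot 4 + 8 = 12 + 8 = 20$)
$l{\left(h \right)} = 21 h$ ($l{\left(h \right)} = h 20 + h = 20 h + h = 21 h$)
$l{\left(U{\left(4,4 \right)} \right)} - 8814 = 21 \cdot 4^{2} - 8814 = 21 \cdot 16 - 8814 = 336 - 8814 = -8478$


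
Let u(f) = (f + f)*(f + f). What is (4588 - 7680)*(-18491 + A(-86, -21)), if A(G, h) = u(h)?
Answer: 51719884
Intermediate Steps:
u(f) = 4*f**2 (u(f) = (2*f)*(2*f) = 4*f**2)
A(G, h) = 4*h**2
(4588 - 7680)*(-18491 + A(-86, -21)) = (4588 - 7680)*(-18491 + 4*(-21)**2) = -3092*(-18491 + 4*441) = -3092*(-18491 + 1764) = -3092*(-16727) = 51719884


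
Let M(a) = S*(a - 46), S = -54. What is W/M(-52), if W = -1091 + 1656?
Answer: 565/5292 ≈ 0.10676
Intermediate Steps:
M(a) = 2484 - 54*a (M(a) = -54*(a - 46) = -54*(-46 + a) = 2484 - 54*a)
W = 565
W/M(-52) = 565/(2484 - 54*(-52)) = 565/(2484 + 2808) = 565/5292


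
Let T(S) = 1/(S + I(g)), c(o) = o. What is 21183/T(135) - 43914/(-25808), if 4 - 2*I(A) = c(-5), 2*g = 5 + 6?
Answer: 38131709721/12904 ≈ 2.9550e+6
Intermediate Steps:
g = 11/2 (g = (5 + 6)/2 = (½)*11 = 11/2 ≈ 5.5000)
I(A) = 9/2 (I(A) = 2 - ½*(-5) = 2 + 5/2 = 9/2)
T(S) = 1/(9/2 + S) (T(S) = 1/(S + 9/2) = 1/(9/2 + S))
21183/T(135) - 43914/(-25808) = 21183/((2/(9 + 2*135))) - 43914/(-25808) = 21183/((2/(9 + 270))) - 43914*(-1/25808) = 21183/((2/279)) + 21957/12904 = 21183/((2*(1/279))) + 21957/12904 = 21183/(2/279) + 21957/12904 = 21183*(279/2) + 21957/12904 = 5910057/2 + 21957/12904 = 38131709721/12904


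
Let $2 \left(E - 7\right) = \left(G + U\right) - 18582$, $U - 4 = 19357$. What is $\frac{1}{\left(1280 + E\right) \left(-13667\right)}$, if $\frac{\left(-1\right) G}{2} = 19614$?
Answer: $\frac{2}{490303625} \approx 4.0791 \cdot 10^{-9}$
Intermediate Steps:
$U = 19361$ ($U = 4 + 19357 = 19361$)
$G = -39228$ ($G = \left(-2\right) 19614 = -39228$)
$E = - \frac{38435}{2}$ ($E = 7 + \frac{\left(-39228 + 19361\right) - 18582}{2} = 7 + \frac{-19867 - 18582}{2} = 7 + \frac{1}{2} \left(-38449\right) = 7 - \frac{38449}{2} = - \frac{38435}{2} \approx -19218.0$)
$\frac{1}{\left(1280 + E\right) \left(-13667\right)} = \frac{1}{\left(1280 - \frac{38435}{2}\right) \left(-13667\right)} = \frac{1}{- \frac{35875}{2}} \left(- \frac{1}{13667}\right) = \left(- \frac{2}{35875}\right) \left(- \frac{1}{13667}\right) = \frac{2}{490303625}$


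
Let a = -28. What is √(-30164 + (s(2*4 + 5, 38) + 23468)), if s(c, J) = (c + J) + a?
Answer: I*√6673 ≈ 81.688*I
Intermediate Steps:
s(c, J) = -28 + J + c (s(c, J) = (c + J) - 28 = (J + c) - 28 = -28 + J + c)
√(-30164 + (s(2*4 + 5, 38) + 23468)) = √(-30164 + ((-28 + 38 + (2*4 + 5)) + 23468)) = √(-30164 + ((-28 + 38 + (8 + 5)) + 23468)) = √(-30164 + ((-28 + 38 + 13) + 23468)) = √(-30164 + (23 + 23468)) = √(-30164 + 23491) = √(-6673) = I*√6673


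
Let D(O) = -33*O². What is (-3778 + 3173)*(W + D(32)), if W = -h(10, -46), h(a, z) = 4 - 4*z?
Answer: 20557900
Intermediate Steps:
W = -188 (W = -(4 - 4*(-46)) = -(4 + 184) = -1*188 = -188)
(-3778 + 3173)*(W + D(32)) = (-3778 + 3173)*(-188 - 33*32²) = -605*(-188 - 33*1024) = -605*(-188 - 33792) = -605*(-33980) = 20557900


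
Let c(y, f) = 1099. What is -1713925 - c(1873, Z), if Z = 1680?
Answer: -1715024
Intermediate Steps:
-1713925 - c(1873, Z) = -1713925 - 1*1099 = -1713925 - 1099 = -1715024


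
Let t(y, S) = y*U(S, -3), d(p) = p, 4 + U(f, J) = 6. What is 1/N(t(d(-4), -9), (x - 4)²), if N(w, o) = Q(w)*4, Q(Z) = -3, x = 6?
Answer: -1/12 ≈ -0.083333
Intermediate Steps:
U(f, J) = 2 (U(f, J) = -4 + 6 = 2)
t(y, S) = 2*y (t(y, S) = y*2 = 2*y)
N(w, o) = -12 (N(w, o) = -3*4 = -12)
1/N(t(d(-4), -9), (x - 4)²) = 1/(-12) = -1/12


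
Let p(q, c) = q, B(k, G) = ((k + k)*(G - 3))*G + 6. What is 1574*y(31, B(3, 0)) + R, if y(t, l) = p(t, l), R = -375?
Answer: 48419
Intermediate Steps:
B(k, G) = 6 + 2*G*k*(-3 + G) (B(k, G) = ((2*k)*(-3 + G))*G + 6 = (2*k*(-3 + G))*G + 6 = 2*G*k*(-3 + G) + 6 = 6 + 2*G*k*(-3 + G))
y(t, l) = t
1574*y(31, B(3, 0)) + R = 1574*31 - 375 = 48794 - 375 = 48419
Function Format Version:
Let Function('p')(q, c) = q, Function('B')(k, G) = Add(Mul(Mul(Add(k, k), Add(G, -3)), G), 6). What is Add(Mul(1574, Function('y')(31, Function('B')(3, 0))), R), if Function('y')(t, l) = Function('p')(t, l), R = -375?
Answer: 48419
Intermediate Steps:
Function('B')(k, G) = Add(6, Mul(2, G, k, Add(-3, G))) (Function('B')(k, G) = Add(Mul(Mul(Mul(2, k), Add(-3, G)), G), 6) = Add(Mul(Mul(2, k, Add(-3, G)), G), 6) = Add(Mul(2, G, k, Add(-3, G)), 6) = Add(6, Mul(2, G, k, Add(-3, G))))
Function('y')(t, l) = t
Add(Mul(1574, Function('y')(31, Function('B')(3, 0))), R) = Add(Mul(1574, 31), -375) = Add(48794, -375) = 48419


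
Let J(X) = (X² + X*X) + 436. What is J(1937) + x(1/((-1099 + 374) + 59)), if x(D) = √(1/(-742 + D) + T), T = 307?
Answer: 7504374 + √74971205736985/494173 ≈ 7.5044e+6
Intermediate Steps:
x(D) = √(307 + 1/(-742 + D)) (x(D) = √(1/(-742 + D) + 307) = √(307 + 1/(-742 + D)))
J(X) = 436 + 2*X² (J(X) = (X² + X²) + 436 = 2*X² + 436 = 436 + 2*X²)
J(1937) + x(1/((-1099 + 374) + 59)) = (436 + 2*1937²) + √((-227793 + 307/((-1099 + 374) + 59))/(-742 + 1/((-1099 + 374) + 59))) = (436 + 2*3751969) + √((-227793 + 307/(-725 + 59))/(-742 + 1/(-725 + 59))) = (436 + 7503938) + √((-227793 + 307/(-666))/(-742 + 1/(-666))) = 7504374 + √((-227793 + 307*(-1/666))/(-742 - 1/666)) = 7504374 + √((-227793 - 307/666)/(-494173/666)) = 7504374 + √(-666/494173*(-151710445/666)) = 7504374 + √(151710445/494173) = 7504374 + √74971205736985/494173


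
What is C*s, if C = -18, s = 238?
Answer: -4284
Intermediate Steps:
C*s = -18*238 = -4284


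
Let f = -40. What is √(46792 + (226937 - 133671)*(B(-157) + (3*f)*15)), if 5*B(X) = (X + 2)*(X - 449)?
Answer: 2*√396065767 ≈ 39803.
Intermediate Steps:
B(X) = (-449 + X)*(2 + X)/5 (B(X) = ((X + 2)*(X - 449))/5 = ((2 + X)*(-449 + X))/5 = ((-449 + X)*(2 + X))/5 = (-449 + X)*(2 + X)/5)
√(46792 + (226937 - 133671)*(B(-157) + (3*f)*15)) = √(46792 + (226937 - 133671)*((-898/5 - 447/5*(-157) + (⅕)*(-157)²) + (3*(-40))*15)) = √(46792 + 93266*((-898/5 + 70179/5 + (⅕)*24649) - 120*15)) = √(46792 + 93266*((-898/5 + 70179/5 + 24649/5) - 1800)) = √(46792 + 93266*(18786 - 1800)) = √(46792 + 93266*16986) = √(46792 + 1584216276) = √1584263068 = 2*√396065767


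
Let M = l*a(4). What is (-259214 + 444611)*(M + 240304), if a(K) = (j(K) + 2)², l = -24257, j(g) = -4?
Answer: 26562940572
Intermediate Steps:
a(K) = 4 (a(K) = (-4 + 2)² = (-2)² = 4)
M = -97028 (M = -24257*4 = -97028)
(-259214 + 444611)*(M + 240304) = (-259214 + 444611)*(-97028 + 240304) = 185397*143276 = 26562940572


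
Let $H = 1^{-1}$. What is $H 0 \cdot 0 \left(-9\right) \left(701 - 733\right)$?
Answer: $0$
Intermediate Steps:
$H = 1$
$H 0 \cdot 0 \left(-9\right) \left(701 - 733\right) = 1 \cdot 0 \cdot 0 \left(-9\right) \left(701 - 733\right) = 1 \cdot 0 \left(-9\right) \left(-32\right) = 0 \left(-9\right) \left(-32\right) = 0 \left(-32\right) = 0$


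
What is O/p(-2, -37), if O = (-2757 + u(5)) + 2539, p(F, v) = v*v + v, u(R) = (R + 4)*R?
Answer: -173/1332 ≈ -0.12988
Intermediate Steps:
u(R) = R*(4 + R) (u(R) = (4 + R)*R = R*(4 + R))
p(F, v) = v + v**2 (p(F, v) = v**2 + v = v + v**2)
O = -173 (O = (-2757 + 5*(4 + 5)) + 2539 = (-2757 + 5*9) + 2539 = (-2757 + 45) + 2539 = -2712 + 2539 = -173)
O/p(-2, -37) = -173*(-1/(37*(1 - 37))) = -173/((-37*(-36))) = -173/1332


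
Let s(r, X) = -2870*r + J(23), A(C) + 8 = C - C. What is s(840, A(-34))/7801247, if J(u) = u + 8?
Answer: -2410769/7801247 ≈ -0.30902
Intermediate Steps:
J(u) = 8 + u
A(C) = -8 (A(C) = -8 + (C - C) = -8 + 0 = -8)
s(r, X) = 31 - 2870*r (s(r, X) = -2870*r + (8 + 23) = -2870*r + 31 = 31 - 2870*r)
s(840, A(-34))/7801247 = (31 - 2870*840)/7801247 = (31 - 2410800)*(1/7801247) = -2410769*1/7801247 = -2410769/7801247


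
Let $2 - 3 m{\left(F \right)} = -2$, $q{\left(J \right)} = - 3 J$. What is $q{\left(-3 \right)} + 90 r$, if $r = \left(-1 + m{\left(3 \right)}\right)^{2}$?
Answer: $19$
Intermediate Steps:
$m{\left(F \right)} = \frac{4}{3}$ ($m{\left(F \right)} = \frac{2}{3} - - \frac{2}{3} = \frac{2}{3} + \frac{2}{3} = \frac{4}{3}$)
$r = \frac{1}{9}$ ($r = \left(-1 + \frac{4}{3}\right)^{2} = \left(\frac{1}{3}\right)^{2} = \frac{1}{9} \approx 0.11111$)
$q{\left(-3 \right)} + 90 r = \left(-3\right) \left(-3\right) + 90 \cdot \frac{1}{9} = 9 + 10 = 19$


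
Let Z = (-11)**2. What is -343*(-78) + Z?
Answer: 26875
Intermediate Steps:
Z = 121
-343*(-78) + Z = -343*(-78) + 121 = 26754 + 121 = 26875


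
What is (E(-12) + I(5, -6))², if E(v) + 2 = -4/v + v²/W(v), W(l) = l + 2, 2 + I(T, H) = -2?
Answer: 90601/225 ≈ 402.67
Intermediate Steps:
I(T, H) = -4 (I(T, H) = -2 - 2 = -4)
W(l) = 2 + l
E(v) = -2 - 4/v + v²/(2 + v) (E(v) = -2 + (-4/v + v²/(2 + v)) = -2 - 4/v + v²/(2 + v))
(E(-12) + I(5, -6))² = ((-8 + (-12)³ - 8*(-12) - 2*(-12)²)/((-12)*(2 - 12)) - 4)² = (-1/12*(-8 - 1728 + 96 - 2*144)/(-10) - 4)² = (-1/12*(-⅒)*(-8 - 1728 + 96 - 288) - 4)² = (-1/12*(-⅒)*(-1928) - 4)² = (-241/15 - 4)² = (-301/15)² = 90601/225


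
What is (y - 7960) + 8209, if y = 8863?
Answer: 9112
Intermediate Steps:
(y - 7960) + 8209 = (8863 - 7960) + 8209 = 903 + 8209 = 9112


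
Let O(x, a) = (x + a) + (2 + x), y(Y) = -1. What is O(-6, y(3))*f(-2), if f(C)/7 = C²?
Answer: -308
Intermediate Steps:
f(C) = 7*C²
O(x, a) = 2 + a + 2*x (O(x, a) = (a + x) + (2 + x) = 2 + a + 2*x)
O(-6, y(3))*f(-2) = (2 - 1 + 2*(-6))*(7*(-2)²) = (2 - 1 - 12)*(7*4) = -11*28 = -308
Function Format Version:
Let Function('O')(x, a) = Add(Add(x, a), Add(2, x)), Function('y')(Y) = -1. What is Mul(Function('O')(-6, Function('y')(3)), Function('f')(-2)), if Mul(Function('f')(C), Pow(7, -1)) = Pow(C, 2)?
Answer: -308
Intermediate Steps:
Function('f')(C) = Mul(7, Pow(C, 2))
Function('O')(x, a) = Add(2, a, Mul(2, x)) (Function('O')(x, a) = Add(Add(a, x), Add(2, x)) = Add(2, a, Mul(2, x)))
Mul(Function('O')(-6, Function('y')(3)), Function('f')(-2)) = Mul(Add(2, -1, Mul(2, -6)), Mul(7, Pow(-2, 2))) = Mul(Add(2, -1, -12), Mul(7, 4)) = Mul(-11, 28) = -308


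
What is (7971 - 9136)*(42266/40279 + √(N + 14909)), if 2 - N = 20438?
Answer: -49239890/40279 - 1165*I*√5527 ≈ -1222.5 - 86611.0*I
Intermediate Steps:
N = -20436 (N = 2 - 1*20438 = 2 - 20438 = -20436)
(7971 - 9136)*(42266/40279 + √(N + 14909)) = (7971 - 9136)*(42266/40279 + √(-20436 + 14909)) = -1165*(42266*(1/40279) + √(-5527)) = -1165*(42266/40279 + I*√5527) = -49239890/40279 - 1165*I*√5527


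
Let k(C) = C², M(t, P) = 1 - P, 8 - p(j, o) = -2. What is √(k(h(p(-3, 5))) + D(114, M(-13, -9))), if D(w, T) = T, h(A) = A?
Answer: √110 ≈ 10.488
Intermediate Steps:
p(j, o) = 10 (p(j, o) = 8 - 1*(-2) = 8 + 2 = 10)
√(k(h(p(-3, 5))) + D(114, M(-13, -9))) = √(10² + (1 - 1*(-9))) = √(100 + (1 + 9)) = √(100 + 10) = √110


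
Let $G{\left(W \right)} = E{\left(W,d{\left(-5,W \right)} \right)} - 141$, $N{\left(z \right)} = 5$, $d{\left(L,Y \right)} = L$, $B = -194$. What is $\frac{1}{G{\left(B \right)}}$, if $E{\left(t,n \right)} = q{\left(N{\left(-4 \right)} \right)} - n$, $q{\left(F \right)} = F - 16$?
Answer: $- \frac{1}{147} \approx -0.0068027$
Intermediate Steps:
$q{\left(F \right)} = -16 + F$ ($q{\left(F \right)} = F - 16 = -16 + F$)
$E{\left(t,n \right)} = -11 - n$ ($E{\left(t,n \right)} = \left(-16 + 5\right) - n = -11 - n$)
$G{\left(W \right)} = -147$ ($G{\left(W \right)} = \left(-11 - -5\right) - 141 = \left(-11 + 5\right) - 141 = -6 - 141 = -147$)
$\frac{1}{G{\left(B \right)}} = \frac{1}{-147} = - \frac{1}{147}$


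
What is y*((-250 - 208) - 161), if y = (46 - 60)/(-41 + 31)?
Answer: -4333/5 ≈ -866.60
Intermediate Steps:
y = 7/5 (y = -14/(-10) = -14*(-⅒) = 7/5 ≈ 1.4000)
y*((-250 - 208) - 161) = 7*((-250 - 208) - 161)/5 = 7*(-458 - 161)/5 = (7/5)*(-619) = -4333/5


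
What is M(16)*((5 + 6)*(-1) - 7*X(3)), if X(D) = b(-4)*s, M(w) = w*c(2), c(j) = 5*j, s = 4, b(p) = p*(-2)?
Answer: -37600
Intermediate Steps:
b(p) = -2*p
M(w) = 10*w (M(w) = w*(5*2) = w*10 = 10*w)
X(D) = 32 (X(D) = -2*(-4)*4 = 8*4 = 32)
M(16)*((5 + 6)*(-1) - 7*X(3)) = (10*16)*((5 + 6)*(-1) - 7*32) = 160*(11*(-1) - 224) = 160*(-11 - 224) = 160*(-235) = -37600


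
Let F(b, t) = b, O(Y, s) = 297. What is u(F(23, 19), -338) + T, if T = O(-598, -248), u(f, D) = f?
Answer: 320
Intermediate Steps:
T = 297
u(F(23, 19), -338) + T = 23 + 297 = 320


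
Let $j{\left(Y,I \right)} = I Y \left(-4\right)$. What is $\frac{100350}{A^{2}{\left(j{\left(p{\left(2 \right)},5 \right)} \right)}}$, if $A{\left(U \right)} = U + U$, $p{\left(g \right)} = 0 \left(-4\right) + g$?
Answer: $\frac{2007}{128} \approx 15.68$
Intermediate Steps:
$p{\left(g \right)} = g$ ($p{\left(g \right)} = 0 + g = g$)
$j{\left(Y,I \right)} = - 4 I Y$
$A{\left(U \right)} = 2 U$
$\frac{100350}{A^{2}{\left(j{\left(p{\left(2 \right)},5 \right)} \right)}} = \frac{100350}{\left(2 \left(\left(-4\right) 5 \cdot 2\right)\right)^{2}} = \frac{100350}{\left(2 \left(-40\right)\right)^{2}} = \frac{100350}{\left(-80\right)^{2}} = \frac{100350}{6400} = 100350 \cdot \frac{1}{6400} = \frac{2007}{128}$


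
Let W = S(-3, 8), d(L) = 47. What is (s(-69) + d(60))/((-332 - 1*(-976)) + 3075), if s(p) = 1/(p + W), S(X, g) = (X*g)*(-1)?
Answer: 2114/167355 ≈ 0.012632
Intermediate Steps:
S(X, g) = -X*g
W = 24 (W = -1*(-3)*8 = 24)
s(p) = 1/(24 + p) (s(p) = 1/(p + 24) = 1/(24 + p))
(s(-69) + d(60))/((-332 - 1*(-976)) + 3075) = (1/(24 - 69) + 47)/((-332 - 1*(-976)) + 3075) = (1/(-45) + 47)/((-332 + 976) + 3075) = (-1/45 + 47)/(644 + 3075) = (2114/45)/3719 = (2114/45)*(1/3719) = 2114/167355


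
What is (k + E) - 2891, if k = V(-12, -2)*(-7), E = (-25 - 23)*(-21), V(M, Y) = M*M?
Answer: -2891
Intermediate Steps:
V(M, Y) = M**2
E = 1008 (E = -48*(-21) = 1008)
k = -1008 (k = (-12)**2*(-7) = 144*(-7) = -1008)
(k + E) - 2891 = (-1008 + 1008) - 2891 = 0 - 2891 = -2891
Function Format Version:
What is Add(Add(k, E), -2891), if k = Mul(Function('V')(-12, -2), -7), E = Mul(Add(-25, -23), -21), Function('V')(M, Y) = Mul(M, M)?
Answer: -2891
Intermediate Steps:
Function('V')(M, Y) = Pow(M, 2)
E = 1008 (E = Mul(-48, -21) = 1008)
k = -1008 (k = Mul(Pow(-12, 2), -7) = Mul(144, -7) = -1008)
Add(Add(k, E), -2891) = Add(Add(-1008, 1008), -2891) = Add(0, -2891) = -2891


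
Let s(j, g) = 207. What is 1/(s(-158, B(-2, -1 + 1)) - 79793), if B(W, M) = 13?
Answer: -1/79586 ≈ -1.2565e-5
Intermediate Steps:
1/(s(-158, B(-2, -1 + 1)) - 79793) = 1/(207 - 79793) = 1/(-79586) = -1/79586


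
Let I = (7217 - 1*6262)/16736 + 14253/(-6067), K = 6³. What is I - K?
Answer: -22164803615/101537312 ≈ -218.29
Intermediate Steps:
K = 216
I = -232744223/101537312 (I = (7217 - 6262)*(1/16736) + 14253*(-1/6067) = 955*(1/16736) - 14253/6067 = 955/16736 - 14253/6067 = -232744223/101537312 ≈ -2.2922)
I - K = -232744223/101537312 - 1*216 = -232744223/101537312 - 216 = -22164803615/101537312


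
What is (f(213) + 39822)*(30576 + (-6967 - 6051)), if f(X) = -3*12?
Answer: 698562588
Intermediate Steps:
f(X) = -36
(f(213) + 39822)*(30576 + (-6967 - 6051)) = (-36 + 39822)*(30576 + (-6967 - 6051)) = 39786*(30576 - 13018) = 39786*17558 = 698562588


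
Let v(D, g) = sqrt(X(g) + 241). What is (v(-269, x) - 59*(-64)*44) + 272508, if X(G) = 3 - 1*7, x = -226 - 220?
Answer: 438652 + sqrt(237) ≈ 4.3867e+5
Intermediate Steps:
x = -446
X(G) = -4 (X(G) = 3 - 7 = -4)
v(D, g) = sqrt(237) (v(D, g) = sqrt(-4 + 241) = sqrt(237))
(v(-269, x) - 59*(-64)*44) + 272508 = (sqrt(237) - 59*(-64)*44) + 272508 = (sqrt(237) + 3776*44) + 272508 = (sqrt(237) + 166144) + 272508 = (166144 + sqrt(237)) + 272508 = 438652 + sqrt(237)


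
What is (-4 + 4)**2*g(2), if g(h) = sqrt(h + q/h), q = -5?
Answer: 0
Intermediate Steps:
g(h) = sqrt(h - 5/h)
(-4 + 4)**2*g(2) = (-4 + 4)**2*sqrt(2 - 5/2) = 0**2*sqrt(2 - 5*1/2) = 0*sqrt(2 - 5/2) = 0*sqrt(-1/2) = 0*(I*sqrt(2)/2) = 0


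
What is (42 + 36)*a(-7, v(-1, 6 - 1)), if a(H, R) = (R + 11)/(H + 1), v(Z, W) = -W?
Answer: -78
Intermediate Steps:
a(H, R) = (11 + R)/(1 + H)
(42 + 36)*a(-7, v(-1, 6 - 1)) = (42 + 36)*((11 - (6 - 1))/(1 - 7)) = 78*((11 - 1*5)/(-6)) = 78*(-(11 - 5)/6) = 78*(-1/6*6) = 78*(-1) = -78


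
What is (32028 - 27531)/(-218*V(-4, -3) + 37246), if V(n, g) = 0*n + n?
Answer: 1499/12706 ≈ 0.11798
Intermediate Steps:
V(n, g) = n (V(n, g) = 0 + n = n)
(32028 - 27531)/(-218*V(-4, -3) + 37246) = (32028 - 27531)/(-218*(-4) + 37246) = 4497/(872 + 37246) = 4497/38118 = 4497*(1/38118) = 1499/12706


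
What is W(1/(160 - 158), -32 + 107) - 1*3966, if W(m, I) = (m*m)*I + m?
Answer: -15787/4 ≈ -3946.8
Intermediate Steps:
W(m, I) = m + I*m² (W(m, I) = m²*I + m = I*m² + m = m + I*m²)
W(1/(160 - 158), -32 + 107) - 1*3966 = (1 + (-32 + 107)/(160 - 158))/(160 - 158) - 1*3966 = (1 + 75/2)/2 - 3966 = (½)*(77/2) - 3966 = 77/4 - 3966 = -15787/4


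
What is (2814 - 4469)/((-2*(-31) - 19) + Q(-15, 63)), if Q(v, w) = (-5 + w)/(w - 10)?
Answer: -87715/2337 ≈ -37.533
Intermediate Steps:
Q(v, w) = (-5 + w)/(-10 + w)
(2814 - 4469)/((-2*(-31) - 19) + Q(-15, 63)) = (2814 - 4469)/((-2*(-31) - 19) + (-5 + 63)/(-10 + 63)) = -1655/((62 - 19) + 58/53) = -1655/(43 + (1/53)*58) = -1655/(43 + 58/53) = -1655/2337/53 = -1655*53/2337 = -87715/2337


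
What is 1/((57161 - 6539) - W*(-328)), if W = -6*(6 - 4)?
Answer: 1/46686 ≈ 2.1420e-5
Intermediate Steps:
W = -12 (W = -6*2 = -12)
1/((57161 - 6539) - W*(-328)) = 1/((57161 - 6539) - (-12)*(-328)) = 1/(50622 - 1*3936) = 1/(50622 - 3936) = 1/46686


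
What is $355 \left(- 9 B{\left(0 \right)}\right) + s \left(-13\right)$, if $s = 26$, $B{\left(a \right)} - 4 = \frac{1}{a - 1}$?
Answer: $-9923$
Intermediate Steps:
$B{\left(a \right)} = 4 + \frac{1}{-1 + a}$ ($B{\left(a \right)} = 4 + \frac{1}{a - 1} = 4 + \frac{1}{-1 + a}$)
$355 \left(- 9 B{\left(0 \right)}\right) + s \left(-13\right) = 355 \left(- 9 \frac{-3 + 4 \cdot 0}{-1 + 0}\right) + 26 \left(-13\right) = 355 \left(- 9 \frac{-3 + 0}{-1}\right) - 338 = 355 \left(- 9 \left(\left(-1\right) \left(-3\right)\right)\right) - 338 = 355 \left(\left(-9\right) 3\right) - 338 = 355 \left(-27\right) - 338 = -9585 - 338 = -9923$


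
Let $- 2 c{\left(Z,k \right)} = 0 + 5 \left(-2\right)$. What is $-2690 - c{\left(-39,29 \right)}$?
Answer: $-2695$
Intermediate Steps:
$c{\left(Z,k \right)} = 5$ ($c{\left(Z,k \right)} = - \frac{0 + 5 \left(-2\right)}{2} = - \frac{0 - 10}{2} = \left(- \frac{1}{2}\right) \left(-10\right) = 5$)
$-2690 - c{\left(-39,29 \right)} = -2690 - 5 = -2695$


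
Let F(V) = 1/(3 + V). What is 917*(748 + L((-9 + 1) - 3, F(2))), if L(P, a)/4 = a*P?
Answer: 3389232/5 ≈ 6.7785e+5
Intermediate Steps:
L(P, a) = 4*P*a (L(P, a) = 4*(a*P) = 4*(P*a) = 4*P*a)
917*(748 + L((-9 + 1) - 3, F(2))) = 917*(748 + 4*((-9 + 1) - 3)/(3 + 2)) = 917*(748 + 4*(-8 - 3)/5) = 917*(748 + 4*(-11)*(1/5)) = 917*(748 - 44/5) = 917*(3696/5) = 3389232/5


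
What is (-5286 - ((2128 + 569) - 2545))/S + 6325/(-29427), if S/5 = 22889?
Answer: -883888651/3367773015 ≈ -0.26245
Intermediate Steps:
S = 114445 (S = 5*22889 = 114445)
(-5286 - ((2128 + 569) - 2545))/S + 6325/(-29427) = (-5286 - ((2128 + 569) - 2545))/114445 + 6325/(-29427) = (-5286 - (2697 - 2545))*(1/114445) + 6325*(-1/29427) = (-5286 - 1*152)*(1/114445) - 6325/29427 = (-5286 - 152)*(1/114445) - 6325/29427 = -5438*1/114445 - 6325/29427 = -5438/114445 - 6325/29427 = -883888651/3367773015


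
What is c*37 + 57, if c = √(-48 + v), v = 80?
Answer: 57 + 148*√2 ≈ 266.30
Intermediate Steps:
c = 4*√2 (c = √(-48 + 80) = √32 = 4*√2 ≈ 5.6569)
c*37 + 57 = (4*√2)*37 + 57 = 148*√2 + 57 = 57 + 148*√2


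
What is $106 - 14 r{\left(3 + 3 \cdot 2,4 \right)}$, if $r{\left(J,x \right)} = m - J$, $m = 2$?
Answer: $204$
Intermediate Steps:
$r{\left(J,x \right)} = 2 - J$
$106 - 14 r{\left(3 + 3 \cdot 2,4 \right)} = 106 - 14 \left(2 - \left(3 + 3 \cdot 2\right)\right) = 106 - 14 \left(2 - \left(3 + 6\right)\right) = 106 - 14 \left(2 - 9\right) = 106 - -98 = 106 + 98 = 204$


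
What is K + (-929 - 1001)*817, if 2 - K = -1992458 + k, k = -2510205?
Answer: 2925855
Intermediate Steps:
K = 4502665 (K = 2 - (-1992458 - 2510205) = 2 - 1*(-4502663) = 2 + 4502663 = 4502665)
K + (-929 - 1001)*817 = 4502665 + (-929 - 1001)*817 = 4502665 - 1930*817 = 4502665 - 1576810 = 2925855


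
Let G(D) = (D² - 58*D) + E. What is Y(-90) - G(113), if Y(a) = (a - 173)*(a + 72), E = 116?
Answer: -1597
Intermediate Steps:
G(D) = 116 + D² - 58*D (G(D) = (D² - 58*D) + 116 = 116 + D² - 58*D)
Y(a) = (-173 + a)*(72 + a)
Y(-90) - G(113) = (-12456 + (-90)² - 101*(-90)) - (116 + 113² - 58*113) = (-12456 + 8100 + 9090) - (116 + 12769 - 6554) = 4734 - 1*6331 = 4734 - 6331 = -1597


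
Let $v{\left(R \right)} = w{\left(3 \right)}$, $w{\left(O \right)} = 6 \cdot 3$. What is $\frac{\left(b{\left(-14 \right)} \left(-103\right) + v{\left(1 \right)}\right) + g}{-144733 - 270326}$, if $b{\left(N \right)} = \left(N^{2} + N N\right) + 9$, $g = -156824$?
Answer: $\frac{198109}{415059} \approx 0.4773$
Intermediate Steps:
$w{\left(O \right)} = 18$
$b{\left(N \right)} = 9 + 2 N^{2}$ ($b{\left(N \right)} = \left(N^{2} + N^{2}\right) + 9 = 2 N^{2} + 9 = 9 + 2 N^{2}$)
$v{\left(R \right)} = 18$
$\frac{\left(b{\left(-14 \right)} \left(-103\right) + v{\left(1 \right)}\right) + g}{-144733 - 270326} = \frac{\left(\left(9 + 2 \left(-14\right)^{2}\right) \left(-103\right) + 18\right) - 156824}{-144733 - 270326} = \frac{\left(\left(9 + 2 \cdot 196\right) \left(-103\right) + 18\right) - 156824}{-415059} = \left(\left(\left(9 + 392\right) \left(-103\right) + 18\right) - 156824\right) \left(- \frac{1}{415059}\right) = \left(\left(401 \left(-103\right) + 18\right) - 156824\right) \left(- \frac{1}{415059}\right) = \left(\left(-41303 + 18\right) - 156824\right) \left(- \frac{1}{415059}\right) = \left(-41285 - 156824\right) \left(- \frac{1}{415059}\right) = \left(-198109\right) \left(- \frac{1}{415059}\right) = \frac{198109}{415059}$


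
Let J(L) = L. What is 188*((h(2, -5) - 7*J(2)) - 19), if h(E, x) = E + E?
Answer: -5452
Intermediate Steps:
h(E, x) = 2*E
188*((h(2, -5) - 7*J(2)) - 19) = 188*((2*2 - 7*2) - 19) = 188*((4 - 14) - 19) = 188*(-10 - 19) = 188*(-29) = -5452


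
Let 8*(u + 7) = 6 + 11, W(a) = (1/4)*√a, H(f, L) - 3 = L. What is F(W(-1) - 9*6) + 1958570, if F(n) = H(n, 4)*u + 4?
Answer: 15668319/8 ≈ 1.9585e+6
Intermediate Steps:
H(f, L) = 3 + L
W(a) = √a/4 (W(a) = (1*(¼))*√a = √a/4)
u = -39/8 (u = -7 + (6 + 11)/8 = -7 + (⅛)*17 = -7 + 17/8 = -39/8 ≈ -4.8750)
F(n) = -241/8 (F(n) = (3 + 4)*(-39/8) + 4 = 7*(-39/8) + 4 = -273/8 + 4 = -241/8)
F(W(-1) - 9*6) + 1958570 = -241/8 + 1958570 = 15668319/8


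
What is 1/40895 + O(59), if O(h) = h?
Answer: 2412806/40895 ≈ 59.000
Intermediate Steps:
1/40895 + O(59) = 1/40895 + 59 = 2412806/40895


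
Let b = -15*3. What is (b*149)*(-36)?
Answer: 241380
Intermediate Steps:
b = -45
(b*149)*(-36) = -45*149*(-36) = -6705*(-36) = 241380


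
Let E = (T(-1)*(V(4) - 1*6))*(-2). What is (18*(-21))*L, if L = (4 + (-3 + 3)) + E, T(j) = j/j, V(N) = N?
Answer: -3024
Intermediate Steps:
T(j) = 1
E = 4 (E = (1*(4 - 1*6))*(-2) = (1*(4 - 6))*(-2) = (1*(-2))*(-2) = -2*(-2) = 4)
L = 8 (L = (4 + (-3 + 3)) + 4 = (4 + 0) + 4 = 4 + 4 = 8)
(18*(-21))*L = (18*(-21))*8 = -378*8 = -3024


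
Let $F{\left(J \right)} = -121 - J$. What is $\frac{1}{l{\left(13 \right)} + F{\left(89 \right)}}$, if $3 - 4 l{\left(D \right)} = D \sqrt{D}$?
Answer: $- \frac{837}{174593} + \frac{13 \sqrt{13}}{174593} \approx -0.0045255$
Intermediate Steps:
$l{\left(D \right)} = \frac{3}{4} - \frac{D^{\frac{3}{2}}}{4}$ ($l{\left(D \right)} = \frac{3}{4} - \frac{D \sqrt{D}}{4} = \frac{3}{4} - \frac{D^{\frac{3}{2}}}{4}$)
$\frac{1}{l{\left(13 \right)} + F{\left(89 \right)}} = \frac{1}{\left(\frac{3}{4} - \frac{13^{\frac{3}{2}}}{4}\right) - 210} = \frac{1}{\left(\frac{3}{4} - \frac{13 \sqrt{13}}{4}\right) - 210} = \frac{1}{- \frac{837}{4} - \frac{13 \sqrt{13}}{4}}$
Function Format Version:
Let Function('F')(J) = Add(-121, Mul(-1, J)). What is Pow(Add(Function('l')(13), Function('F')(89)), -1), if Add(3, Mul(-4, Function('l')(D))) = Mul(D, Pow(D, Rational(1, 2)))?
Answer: Add(Rational(-837, 174593), Mul(Rational(13, 174593), Pow(13, Rational(1, 2)))) ≈ -0.0045255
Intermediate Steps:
Function('l')(D) = Add(Rational(3, 4), Mul(Rational(-1, 4), Pow(D, Rational(3, 2)))) (Function('l')(D) = Add(Rational(3, 4), Mul(Rational(-1, 4), Mul(D, Pow(D, Rational(1, 2))))) = Add(Rational(3, 4), Mul(Rational(-1, 4), Pow(D, Rational(3, 2)))))
Pow(Add(Function('l')(13), Function('F')(89)), -1) = Pow(Add(Add(Rational(3, 4), Mul(Rational(-1, 4), Pow(13, Rational(3, 2)))), Add(-121, Mul(-1, 89))), -1) = Pow(Add(Add(Rational(3, 4), Mul(Rational(-1, 4), Mul(13, Pow(13, Rational(1, 2))))), Add(-121, -89)), -1) = Pow(Add(Add(Rational(3, 4), Mul(Rational(-13, 4), Pow(13, Rational(1, 2)))), -210), -1) = Pow(Add(Rational(-837, 4), Mul(Rational(-13, 4), Pow(13, Rational(1, 2)))), -1)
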